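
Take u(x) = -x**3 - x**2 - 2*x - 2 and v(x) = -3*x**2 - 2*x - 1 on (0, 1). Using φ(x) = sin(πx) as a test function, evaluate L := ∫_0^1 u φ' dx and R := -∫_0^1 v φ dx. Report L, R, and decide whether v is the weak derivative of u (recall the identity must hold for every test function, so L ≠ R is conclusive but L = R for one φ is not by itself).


LHS = -12/π^3 + 9/π, RHS = -12/π^3 + 7/π. No, v is not the weak derivative of u.

u(x) = -x**3 - x**2 - 2*x - 2, classical derivative u'(x) = -3*x**2 - 2*x - 2.
φ(x) = sin(πx), so φ'(x) = π*cos(π*x).
Note φ(0) = φ(1) = 0, so the boundary term u·φ vanishes.
LHS = ∫_0^1 u(x) φ'(x) dx = ∫_0^1 (-π*x^3*cos(π*x) - π*x^2*cos(π*x) - 2*π*x*cos(π*x) - 2*π*cos(π*x)) dx. Term by term:
  ∫_0^1 -2*π*cos(π*x) dx = 0;  ∫_0^1 -π*x^2*cos(π*x) dx = 2/π;  ∫_0^1 -π*x^3*cos(π*x) dx = -12/π^3 + 3/π;
  ∫_0^1 -2*π*x*cos(π*x) dx = 4/π.
Sum: 0 + 2/π + -12/π^3 + 3/π + 4/π = -12/π^3 + 9/π.
So LHS = -12/π^3 + 9/π.
∫_0^1 v(x) φ(x) dx = ∫_0^1 (-3*x^2*sin(π*x) - 2*x*sin(π*x) - sin(π*x)) dx. Term by term:
  ∫_0^1 -sin(π*x) dx = -2/π;  ∫_0^1 -3*x^2*sin(π*x) dx = -3/π + 12/π^3;  ∫_0^1 -2*x*sin(π*x) dx = -2/π.
Sum: -2/π + -3/π + 12/π^3 − 2/π = -7/π + 12/π^3.
So RHS = -∫_0^1 v(x) φ(x) dx = -12/π^3 + 7/π.
LHS − RHS = 2/π ≠ 0, so the identity fails.
(For a valid weak derivative the identity must hold for EVERY test function, in particular this one. The failure shows v is NOT the weak derivative of u.)
Correct weak derivative would be u'(x) = -3*x**2 - 2*x - 2.


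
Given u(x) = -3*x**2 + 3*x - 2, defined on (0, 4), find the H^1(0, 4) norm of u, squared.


||u||_{H^1}^2 = 7876/5

The H^1 norm (squared) on an interval (0, L) is
  ||u||_{H^1}^2 = ∫_0^L u(x)^2 dx + ∫_0^L u'(x)^2 dx.
Compute u'(x) = 3 - 6*x.
Then u(x)^2 = 9*x**4 - 18*x**3 + 21*x**2 - 12*x + 4 and u'(x)^2 = 36*x**2 - 36*x + 9.
Integrate each monomial from 0 to 4 using ∫_0^4 c·x^n dx = c·4^(n+1)/(n+1):
  ∫_0^4 u(x)^2 dx = ∫_0^4 (9*x^4 - 18*x^3 + 21*x^2 - 12*x + 4) dx. Term by term:
    ∫_0^4 9*x^4 dx = 9216/5;  ∫_0^4 -18*x^3 dx = -1152;  ∫_0^4 21*x^2 dx = 448;
    ∫_0^4 -12*x dx = -96;  ∫_0^4 4 dx = 16.
  Sum: 9216/5 − 1152 + 448 − 96 + 16 = 5296/5.
  ∫_0^4 u'(x)^2 dx = ∫_0^4 (36*x^2 - 36*x + 9) dx. Term by term:
    ∫_0^4 36*x^2 dx = 768;  ∫_0^4 -36*x dx = -288;  ∫_0^4 9 dx = 36.
  Sum: 768 − 288 + 36 = 516.
Adding: ||u||_{H^1}^2 = 5296/5 + 516 = 7876/5.


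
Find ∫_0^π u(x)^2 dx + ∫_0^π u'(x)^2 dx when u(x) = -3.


||u||_{H^1(0,π)}^2 = 9*π

u'(x) = 0.
Expand u² and (u')² and integrate term by term on (0, π), using: for integers n ≥ 1, ∫_0^π sin²(nx) dx = ∫_0^π cos²(nx) dx = π/2; for n ≠ n', ∫_0^π sin(nx)sin(n'x) dx = ∫_0^π cos(nx)cos(n'x) dx = 0; and by product-to-sum, ∫_0^π sin(nx)cos(n'x) dx = ½∫_0^π [sin((n+n')x) + sin((n−n')x)] dx, which is 0 when n+n' is even and 2n/(n²−n'²) when n+n' is odd (it need not vanish on (0, π)). For the constant mode: ∫_0^π 1 dx = π, ∫_0^π cos(nx) dx = 0, ∫_0^π sin(nx) dx = (1−(−1)^n)/n.
  u² squared terms: (-3)²·∫1 dx = 9·π = 9*π.
  So ∫_0^π u² dx = 9*π.
  u' ≡ 0, so ∫_0^π (u')² dx = 0.
||u||_{H^1}^2 = (9*π) + (0) = 9*π.


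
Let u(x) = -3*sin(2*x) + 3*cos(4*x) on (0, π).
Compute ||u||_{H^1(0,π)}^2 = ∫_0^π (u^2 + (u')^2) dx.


||u||_{H^1(0,π)}^2 = 99*π

u'(x) = -12*sin(4*x) - 6*cos(2*x).
Expand u² and (u')² and integrate term by term on (0, π), using: for integers n ≥ 1, ∫_0^π sin²(nx) dx = ∫_0^π cos²(nx) dx = π/2; for n ≠ n', ∫_0^π sin(nx)sin(n'x) dx = ∫_0^π cos(nx)cos(n'x) dx = 0; and by product-to-sum, ∫_0^π sin(nx)cos(n'x) dx = ½∫_0^π [sin((n+n')x) + sin((n−n')x)] dx, which is 0 when n+n' is even and 2n/(n²−n'²) when n+n' is odd (it need not vanish on (0, π)).
  u² squared terms: (-3)²·∫sin(2x)² dx = 9·π/2 = 9*π/2;  (3)²·∫cos(4x)² dx = 9·π/2 = 9*π/2.
  u² cross terms: 2·(-3)·(3)·∫sin(2x)·cos(4x) dx = -18·(0) = 0.
  So ∫_0^π u² dx = 9*π/2 + 9*π/2 + 0 = 9*π.
  (u')² squared terms: (-12)²·∫sin(4x)² dx = 144·π/2 = 72*π;  (-6)²·∫cos(2x)² dx = 36·π/2 = 18*π.
  (u')² cross terms: 2·(-12)·(-6)·∫sin(4x)·cos(2x) dx = 144·(0) = 0.
  So ∫_0^π (u')² dx = 72*π + 18*π + 0 = 90*π.
||u||_{H^1}^2 = (9*π) + (90*π) = 99*π.


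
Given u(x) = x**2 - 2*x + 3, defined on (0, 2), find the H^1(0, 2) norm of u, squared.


||u||_{H^1}^2 = 206/15

The H^1 norm (squared) on an interval (0, L) is
  ||u||_{H^1}^2 = ∫_0^L u(x)^2 dx + ∫_0^L u'(x)^2 dx.
Compute u'(x) = 2*x - 2.
Then u(x)^2 = x**4 - 4*x**3 + 10*x**2 - 12*x + 9 and u'(x)^2 = 4*x**2 - 8*x + 4.
Integrate each monomial from 0 to 2 using ∫_0^2 c·x^n dx = c·2^(n+1)/(n+1):
  ∫_0^2 u(x)^2 dx = ∫_0^2 (x^4 - 4*x^3 + 10*x^2 - 12*x + 9) dx. Term by term:
    ∫_0^2 x^4 dx = 32/5;  ∫_0^2 -4*x^3 dx = -16;  ∫_0^2 10*x^2 dx = 80/3;
    ∫_0^2 -12*x dx = -24;  ∫_0^2 9 dx = 18.
  Sum: 32/5 − 16 + 80/3 − 24 + 18 = 166/15.
  ∫_0^2 u'(x)^2 dx = ∫_0^2 (4*x^2 - 8*x + 4) dx. Term by term:
    ∫_0^2 4*x^2 dx = 32/3;  ∫_0^2 -8*x dx = -16;  ∫_0^2 4 dx = 8.
  Sum: 32/3 − 16 + 8 = 8/3.
Adding: ||u||_{H^1}^2 = 166/15 + 8/3 = 206/15.


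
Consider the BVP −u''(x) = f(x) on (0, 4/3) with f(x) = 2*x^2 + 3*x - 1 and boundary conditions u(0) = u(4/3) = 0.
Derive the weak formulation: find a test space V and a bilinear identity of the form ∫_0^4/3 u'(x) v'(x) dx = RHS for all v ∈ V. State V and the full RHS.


V = H^1_0(0, 4/3) (so v(0) = v(4/3) = 0); weak form: ∫_0^4/3 u'v' dx = ∫_0^4/3 (2*x^2 + 3*x - 1) v dx for all v ∈ V.

Multiply both sides by a test function v and integrate from 0 to 4/3:
  ∫_0^4/3 −u''(x) v(x) dx = ∫_0^4/3 f(x) v(x) dx.
Integrate the LHS by parts once:
  ∫_0^4/3 −u'' v dx = −[u'(x) v(x)]_0^4/3 + ∫_0^4/3 u'(x) v'(x) dx.
Thus ∫_0^4/3 u'(x) v'(x) dx = ∫_0^4/3 f(x) v(x) dx + [u'(x) v(x)]_0^4/3.
Choose V so that boundary terms are either known or forced to vanish.
u is Dirichlet: u(0) = u(4/3) = 0. Let V = H^1_0(0, 4/3); then v(0) = v(4/3) = 0, and [u' v]_0^4/3 = 0.
Weak formulation: find u (satisfying any essential BC) such that ∫_0^4/3 u'(x) v'(x) dx = ∫_0^4/3 f v dx for all v ∈ V.
Substituting f(x) = 2*x^2 + 3*x - 1, the right-hand side is ∫_0^4/3 (2*x^2 + 3*x - 1) v dx.


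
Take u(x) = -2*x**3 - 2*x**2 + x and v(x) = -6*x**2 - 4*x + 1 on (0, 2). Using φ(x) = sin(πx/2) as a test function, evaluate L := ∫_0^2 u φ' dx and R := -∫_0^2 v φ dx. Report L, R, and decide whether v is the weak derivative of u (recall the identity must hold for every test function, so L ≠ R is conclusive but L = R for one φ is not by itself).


LHS = -192/π^3 + 60/π, RHS = -192/π^3 + 60/π. Yes, v = u' weakly.

u(x) = -2*x**3 - 2*x**2 + x, classical derivative u'(x) = -6*x**2 - 4*x + 1.
φ(x) = sin(πx/2), so φ'(x) = π*cos(π*x/2)/2.
Note φ(0) = φ(2) = 0, so the boundary term u·φ vanishes.
LHS = ∫_0^2 u(x) φ'(x) dx = ∫_0^2 (-π*x^3*cos(π*x/2) - π*x^2*cos(π*x/2) + π*x*cos(π*x/2)/2) dx. Term by term:
  ∫_0^2 π*x*cos(π*x/2)/2 dx = -4/π;  ∫_0^2 -π*x^2*cos(π*x/2) dx = 16/π;  ∫_0^2 -π*x^3*cos(π*x/2) dx = -192/π^3 + 48/π.
Sum: -4/π + 16/π + -192/π^3 + 48/π = -192/π^3 + 60/π.
So LHS = -192/π^3 + 60/π.
∫_0^2 v(x) φ(x) dx = ∫_0^2 (-6*x^2*sin(π*x/2) - 4*x*sin(π*x/2) + sin(π*x/2)) dx. Term by term:
  ∫_0^2 -6*x^2*sin(π*x/2) dx = -48/π + 192/π^3;  ∫_0^2 -4*x*sin(π*x/2) dx = -16/π;  ∫_0^2 sin(π*x/2) dx = 4/π.
Sum: -48/π + 192/π^3 − 16/π + 4/π = -60/π + 192/π^3.
So RHS = -∫_0^2 v(x) φ(x) dx = -192/π^3 + 60/π.
LHS = RHS, so the identity holds for this test φ.
Moreover u is smooth here and v(x) = u'(x) = -6*x**2 - 4*x + 1 pointwise, so the identity holds for every test function. Hence v is the weak derivative of u.


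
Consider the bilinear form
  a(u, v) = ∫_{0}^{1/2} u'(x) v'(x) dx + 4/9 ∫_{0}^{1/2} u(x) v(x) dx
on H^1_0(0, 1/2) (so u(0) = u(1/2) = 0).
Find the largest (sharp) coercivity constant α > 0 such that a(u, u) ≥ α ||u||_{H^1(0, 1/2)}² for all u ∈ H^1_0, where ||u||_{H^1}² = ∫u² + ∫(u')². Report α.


α = 4*(1 + 9*π^2)/(9*(1 + 4*π^2))

Coercivity of a(·,·) on H^1_0(0, 1/2) means a(u, u) ≥ α ||u||_{H^1}² for every u ∈ H^1_0.
The interval has length L = 1/2, and Poincaré/coercivity depend only on L. Here a(u, u) = ∫(u')² + (4/9)·∫u².
Here 0 < c = 4/9 < 1. The condition a(u,u) ≥ α||u||_{H^1}² reads (1−α)∫(u')² ≥ (α−c)∫u². Any admissible α is ≤ 1 (rapidly oscillating u have ∫u²/∫(u')² → 0), and α = 1 would force 0 ≥ (1−c)∫u², impossible since c < 1; so 1−α > 0. By the sharp Poincaré inequality on H^1_0 of an interval of length L, ∫(u')² ≥ (π/L)²∫u² with equality for the first sine mode sin(π(x−x₀)/L) (x₀ the left endpoint), so the inequality holds for all u iff (1−α)(π/L)² ≥ α − c, i.e. α ≤ ((π/L)² + c)/((π/L)² + 1) = (1 + c(L/π)²)/(1 + (L/π)²). With (π/L)² = 4*π^2 and c = 4/9, the largest admissible constant is α = ((π/L)² + c)/((π/L)² + 1).
Simplifying, α = 4*(1 + 9*π^2)/(9*(1 + 4*π^2)).


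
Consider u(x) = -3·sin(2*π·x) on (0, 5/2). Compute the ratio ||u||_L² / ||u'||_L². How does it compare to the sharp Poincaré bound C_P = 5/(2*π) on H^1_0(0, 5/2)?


||u||_L² / ||u'||_L² = 1/(2*π) < C_P = 5/(2*π).

u(x) = -3·sin(2*π·x), so u'(x) = -6*π*cos(2*π*x).
Writing u(x) = A·sin(kπx/L) with A = -3 and k = 5, use ∫_0^L sin²(kπx/L) dx = L/2 and ∫_0^L cos²(kπx/L) dx = L/2.
u² = 9·sin²(2*π·x) and (u')² = 36*π^2·cos²(2*π·x), and each of sin², cos² integrates to L/2 = 5/4 over (0, 5/2).
∫_0^5/2 u² dx = 45/4, so ||u||_L² = 3*sqrt(5)/2.
∫_0^5/2 (u')² dx = 45*π^2, so ||u'||_L² = 3*sqrt(5)*π.
Ratio ||u||_L² / ||u'||_L² = 1/(2*π).
Sharp Poincaré constant on H^1_0(0, 5/2) is C_P = L/π = 5/(2*π), achieved by sin(2*π/5·x).
This is the k = 5 harmonic; the ratio L/(kπ) is strictly less than C_P = L/π, consistent with the sharp inequality ||u||_L² ≤ C_P ||u'||_L².


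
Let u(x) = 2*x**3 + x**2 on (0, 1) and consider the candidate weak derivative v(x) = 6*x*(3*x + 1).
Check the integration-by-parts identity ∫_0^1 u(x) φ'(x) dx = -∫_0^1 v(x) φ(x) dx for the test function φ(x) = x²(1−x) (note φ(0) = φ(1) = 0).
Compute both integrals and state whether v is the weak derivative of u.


LHS = -3/10, RHS = -9/10. No, v is not the weak derivative of u.

u(x) = 2*x**3 + x**2, classical derivative u'(x) = 6*x**2 + 2*x.
φ(x) = x²(1−x), so φ'(x) = x*(2 - 3*x).
Note φ(0) = φ(1) = 0, so the boundary term u·φ vanishes.
LHS = ∫_0^1 u(x) φ'(x) dx = ∫_0^1 (-6*x^5 + x^4 + 2*x^3) dx. Term by term:
  ∫_0^1 -6*x^5 dx = -1;  ∫_0^1 x^4 dx = 1/5;  ∫_0^1 2*x^3 dx = 1/2.
Sum: -1 + 1/5 + 1/2 = -3/10.
So LHS = -3/10.
∫_0^1 v(x) φ(x) dx = ∫_0^1 (-18*x^5 + 12*x^4 + 6*x^3) dx. Term by term:
  ∫_0^1 -18*x^5 dx = -3;  ∫_0^1 12*x^4 dx = 12/5;  ∫_0^1 6*x^3 dx = 3/2.
Sum: -3 + 12/5 + 3/2 = 9/10.
So RHS = -∫_0^1 v(x) φ(x) dx = -9/10.
LHS − RHS = 3/5 ≠ 0, so the identity fails.
(For a valid weak derivative the identity must hold for EVERY test function, in particular this one. The failure shows v is NOT the weak derivative of u.)
Correct weak derivative would be u'(x) = 6*x**2 + 2*x.


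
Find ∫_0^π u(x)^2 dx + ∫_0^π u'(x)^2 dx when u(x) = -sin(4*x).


||u||_{H^1(0,π)}^2 = 17*π/2

u'(x) = -4*cos(4*x).
Expand u² and (u')² and integrate term by term on (0, π), using: for integers n ≥ 1, ∫_0^π sin²(nx) dx = ∫_0^π cos²(nx) dx = π/2; for n ≠ n', ∫_0^π sin(nx)sin(n'x) dx = ∫_0^π cos(nx)cos(n'x) dx = 0; and by product-to-sum, ∫_0^π sin(nx)cos(n'x) dx = ½∫_0^π [sin((n+n')x) + sin((n−n')x)] dx, which is 0 when n+n' is even and 2n/(n²−n'²) when n+n' is odd (it need not vanish on (0, π)).
  u² squared terms: (-1)²·∫sin(4x)² dx = 1·π/2 = π/2.
  So ∫_0^π u² dx = π/2.
  (u')² squared terms: (-4)²·∫cos(4x)² dx = 16·π/2 = 8*π.
  So ∫_0^π (u')² dx = 8*π.
||u||_{H^1}^2 = (π/2) + (8*π) = 17*π/2.


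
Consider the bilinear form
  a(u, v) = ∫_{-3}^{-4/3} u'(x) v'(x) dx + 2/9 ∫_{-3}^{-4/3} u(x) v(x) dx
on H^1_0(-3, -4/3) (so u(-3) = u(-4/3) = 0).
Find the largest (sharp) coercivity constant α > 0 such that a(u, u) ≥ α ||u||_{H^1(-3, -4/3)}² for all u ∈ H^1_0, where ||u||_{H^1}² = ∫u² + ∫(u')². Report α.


α = (50 + 81*π^2)/(9*(25 + 9*π^2))

Coercivity of a(·,·) on H^1_0(-3, -4/3) means a(u, u) ≥ α ||u||_{H^1}² for every u ∈ H^1_0.
The interval has length L = 5/3, and Poincaré/coercivity depend only on L. Here a(u, u) = ∫(u')² + (2/9)·∫u².
Here 0 < c = 2/9 < 1. The condition a(u,u) ≥ α||u||_{H^1}² reads (1−α)∫(u')² ≥ (α−c)∫u². Any admissible α is ≤ 1 (rapidly oscillating u have ∫u²/∫(u')² → 0), and α = 1 would force 0 ≥ (1−c)∫u², impossible since c < 1; so 1−α > 0. By the sharp Poincaré inequality on H^1_0 of an interval of length L, ∫(u')² ≥ (π/L)²∫u² with equality for the first sine mode sin(π(x−x₀)/L) (x₀ the left endpoint), so the inequality holds for all u iff (1−α)(π/L)² ≥ α − c, i.e. α ≤ ((π/L)² + c)/((π/L)² + 1) = (1 + c(L/π)²)/(1 + (L/π)²). With (π/L)² = 9*π^2/25 and c = 2/9, the largest admissible constant is α = ((π/L)² + c)/((π/L)² + 1).
Simplifying, α = (50 + 81*π^2)/(9*(25 + 9*π^2)).


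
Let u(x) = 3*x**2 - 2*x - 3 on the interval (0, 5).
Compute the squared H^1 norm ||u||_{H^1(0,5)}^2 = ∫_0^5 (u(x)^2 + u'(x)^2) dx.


||u||_{H^1}^2 = 13745/3

The H^1 norm (squared) on an interval (0, L) is
  ||u||_{H^1}^2 = ∫_0^L u(x)^2 dx + ∫_0^L u'(x)^2 dx.
Compute u'(x) = 6*x - 2.
Then u(x)^2 = 9*x**4 - 12*x**3 - 14*x**2 + 12*x + 9 and u'(x)^2 = 36*x**2 - 24*x + 4.
Integrate each monomial from 0 to 5 using ∫_0^5 c·x^n dx = c·5^(n+1)/(n+1):
  ∫_0^5 u(x)^2 dx = ∫_0^5 (9*x^4 - 12*x^3 - 14*x^2 + 12*x + 9) dx. Term by term:
    ∫_0^5 9*x^4 dx = 5625;  ∫_0^5 -12*x^3 dx = -1875;  ∫_0^5 -14*x^2 dx = -1750/3;
    ∫_0^5 12*x dx = 150;  ∫_0^5 9 dx = 45.
  Sum: 5625 − 1875 − 1750/3 + 150 + 45 = 10085/3.
  ∫_0^5 u'(x)^2 dx = ∫_0^5 (36*x^2 - 24*x + 4) dx. Term by term:
    ∫_0^5 36*x^2 dx = 1500;  ∫_0^5 -24*x dx = -300;  ∫_0^5 4 dx = 20.
  Sum: 1500 − 300 + 20 = 1220.
Adding: ||u||_{H^1}^2 = 10085/3 + 1220 = 13745/3.


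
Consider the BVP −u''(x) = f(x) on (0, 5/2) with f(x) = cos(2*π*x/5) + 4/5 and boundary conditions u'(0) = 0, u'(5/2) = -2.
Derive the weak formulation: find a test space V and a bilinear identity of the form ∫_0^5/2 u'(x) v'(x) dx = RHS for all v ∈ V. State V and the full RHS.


V = H^1(0, 5/2) (v unrestricted at boundary; u is determined up to an additive constant); weak form: ∫_0^5/2 u'v' dx = ∫_0^5/2 (cos(2*π*x/5) + 4/5) v dx − 2·v(5/2) for all v ∈ V.

Multiply both sides by a test function v and integrate from 0 to 5/2:
  ∫_0^5/2 −u''(x) v(x) dx = ∫_0^5/2 f(x) v(x) dx.
Integrate the LHS by parts once:
  ∫_0^5/2 −u'' v dx = −[u'(x) v(x)]_0^5/2 + ∫_0^5/2 u'(x) v'(x) dx.
Thus ∫_0^5/2 u'(x) v'(x) dx = ∫_0^5/2 f(x) v(x) dx + [u'(x) v(x)]_0^5/2.
Choose V so that boundary terms are either known or forced to vanish.
u has inhomogeneous Neumann u'(0) = 0, u'(5/2) = -2. [u' v]_0^5/2 = (-2)·v(5/2) − (0)·v(0) = − 2·v(5/2). Take V = H^1(0, 5/2); boundary term becomes part of RHS.
Weak formulation: find u (satisfying any essential BC) such that ∫_0^5/2 u'(x) v'(x) dx = ∫_0^5/2 f v dx − 2·v(5/2) for all v ∈ V (Neumann data are natural BCs: they enter the RHS as boundary terms).
Substituting f(x) = cos(2*π*x/5) + 4/5, the right-hand side is ∫_0^5/2 (cos(2*π*x/5) + 4/5) v dx − 2·v(5/2).
Compatibility check (pure Neumann): taking v ≡ 1 ∈ V gives 0 = ∫_0^5/2 f dx + (-2) − (0), i.e. ∫_0^5/2 f dx must equal u'(0) − u'(5/2) = 2. Indeed ∫_0^5/2 (cos(2*π*x/5) + 4/5) dx = 2, so the data are compatible. The solution is then unique only up to an additive constant (fix it e.g. by requiring ∫_0^5/2 u dx = 0).


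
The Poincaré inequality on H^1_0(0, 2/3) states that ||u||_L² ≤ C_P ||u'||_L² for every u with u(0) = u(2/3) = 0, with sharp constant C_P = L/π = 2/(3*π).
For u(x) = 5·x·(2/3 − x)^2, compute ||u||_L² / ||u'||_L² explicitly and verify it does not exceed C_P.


||u||_L² / ||u'||_L² = sqrt(14)/21 < C_P = 2/(3*π).

u(x) = 5·x·(2/3 − x)^2, so u'(x) = 15*x^2 - 40*x/3 + 20/9.
u(x) = 5·x·(2/3 − x)^2 vanishes at x = 0 and x = 2/3, so u ∈ H^1_0(0, 2/3). Differentiate via the product rule and integrate the resulting polynomials term by term.
  ∫_0^2/3 u² dx = ∫_0^2/3 (25*x^6 - 200*x^5/3 + 200*x^4/3 - 800*x^3/27 + 400*x^2/81) dx. Term by term:
    ∫_0^2/3 25*x^6 dx = 3200/15309;  ∫_0^2/3 -200*x^5/3 dx = -6400/6561;  ∫_0^2/3 200*x^4/3 dx = 1280/729;
    ∫_0^2/3 -800*x^3/27 dx = -3200/2187;  ∫_0^2/3 400*x^2/81 dx = 3200/6561.
  Sum: 3200/15309 − 6400/6561 + 1280/729 − 3200/2187 + 3200/6561 = 640/45927.
  ∫_0^2/3 (u')² dx = ∫_0^2/3 (225*x^4 - 400*x^3 + 2200*x^2/9 - 1600*x/27 + 400/81) dx. Term by term:
    ∫_0^2/3 225*x^4 dx = 160/27;  ∫_0^2/3 -400*x^3 dx = -1600/81;  ∫_0^2/3 2200*x^2/9 dx = 17600/729;
    ∫_0^2/3 -1600*x/27 dx = -3200/243;  ∫_0^2/3 400/81 dx = 800/243.
  Sum: 160/27 − 1600/81 + 17600/729 − 3200/243 + 800/243 = 320/729.
∫_0^2/3 u² dx = 640/45927, so ||u||_L² = 8*sqrt(70)/567.
∫_0^2/3 (u')² dx = 320/729, so ||u'||_L² = 8*sqrt(5)/27.
Ratio ||u||_L² / ||u'||_L² = sqrt(14)/21.
Sharp Poincaré constant on H^1_0(0, 2/3) is C_P = L/π = 2/(3*π), achieved by sin(3*π/2·x).
A polynomial bump cannot attain the sharp Poincaré constant (only the first sine eigenfunction does), so the ratio is strictly less than C_P, consistent with ||u||_L² ≤ C_P ||u'||_L².


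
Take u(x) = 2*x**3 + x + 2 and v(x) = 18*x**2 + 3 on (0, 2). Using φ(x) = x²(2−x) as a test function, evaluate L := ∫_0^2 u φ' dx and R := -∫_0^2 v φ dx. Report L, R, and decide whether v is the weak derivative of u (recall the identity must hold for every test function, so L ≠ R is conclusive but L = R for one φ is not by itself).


LHS = -212/15, RHS = -212/5. No, v is not the weak derivative of u.

u(x) = 2*x**3 + x + 2, classical derivative u'(x) = 6*x**2 + 1.
φ(x) = x²(2−x), so φ'(x) = x*(4 - 3*x).
Note φ(0) = φ(2) = 0, so the boundary term u·φ vanishes.
LHS = ∫_0^2 u(x) φ'(x) dx = ∫_0^2 (-6*x^5 + 8*x^4 - 3*x^3 - 2*x^2 + 8*x) dx. Term by term:
  ∫_0^2 -6*x^5 dx = -64;  ∫_0^2 8*x^4 dx = 256/5;  ∫_0^2 -3*x^3 dx = -12;
  ∫_0^2 -2*x^2 dx = -16/3;  ∫_0^2 8*x dx = 16.
Sum: -64 + 256/5 − 12 − 16/3 + 16 = -212/15.
So LHS = -212/15.
∫_0^2 v(x) φ(x) dx = ∫_0^2 (-18*x^5 + 36*x^4 - 3*x^3 + 6*x^2) dx. Term by term:
  ∫_0^2 -18*x^5 dx = -192;  ∫_0^2 36*x^4 dx = 1152/5;  ∫_0^2 -3*x^3 dx = -12;
  ∫_0^2 6*x^2 dx = 16.
Sum: -192 + 1152/5 − 12 + 16 = 212/5.
So RHS = -∫_0^2 v(x) φ(x) dx = -212/5.
LHS − RHS = 424/15 ≠ 0, so the identity fails.
(For a valid weak derivative the identity must hold for EVERY test function, in particular this one. The failure shows v is NOT the weak derivative of u.)
Correct weak derivative would be u'(x) = 6*x**2 + 1.


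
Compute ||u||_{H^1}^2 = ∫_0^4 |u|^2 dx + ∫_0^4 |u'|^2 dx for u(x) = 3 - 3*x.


||u||_{H^1}^2 = 120

The H^1 norm (squared) on an interval (0, L) is
  ||u||_{H^1}^2 = ∫_0^L u(x)^2 dx + ∫_0^L u'(x)^2 dx.
Compute u'(x) = -3.
Then u(x)^2 = 9*x**2 - 18*x + 9 and u'(x)^2 = 9.
Integrate each monomial from 0 to 4 using ∫_0^4 c·x^n dx = c·4^(n+1)/(n+1):
  ∫_0^4 u(x)^2 dx = ∫_0^4 (9*x^2 - 18*x + 9) dx. Term by term:
    ∫_0^4 9*x^2 dx = 192;  ∫_0^4 -18*x dx = -144;  ∫_0^4 9 dx = 36.
  Sum: 192 − 144 + 36 = 84.
  ∫_0^4 u'(x)^2 dx = ∫_0^4 (9) dx. Term by term:
    ∫_0^4 9 dx = 36.
Adding: ||u||_{H^1}^2 = 84 + 36 = 120.


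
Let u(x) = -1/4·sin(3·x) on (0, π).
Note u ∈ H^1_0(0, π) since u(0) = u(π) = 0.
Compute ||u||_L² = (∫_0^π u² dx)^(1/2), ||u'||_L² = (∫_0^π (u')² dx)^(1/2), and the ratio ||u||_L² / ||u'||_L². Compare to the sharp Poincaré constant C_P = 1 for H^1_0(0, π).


||u||_L² / ||u'||_L² = 1/3 < C_P = 1.

u(x) = -1/4·sin(3·x), so u'(x) = -3*cos(3*x)/4.
Writing u(x) = A·sin(kπx/L) with A = -1/4 and k = 3, use ∫_0^L sin²(kπx/L) dx = L/2 and ∫_0^L cos²(kπx/L) dx = L/2.
u² = 1/16·sin²(3·x) and (u')² = 9/16·cos²(3·x), and each of sin², cos² integrates to L/2 = π/2 over (0, π).
∫_0^π u² dx = π/32, so ||u||_L² = sqrt(2)*sqrt(π)/8.
∫_0^π (u')² dx = 9*π/32, so ||u'||_L² = 3*sqrt(2)*sqrt(π)/8.
Ratio ||u||_L² / ||u'||_L² = 1/3.
Sharp Poincaré constant on H^1_0(0, π) is C_P = L/π = 1, achieved by sin(x).
This is the k = 3 harmonic; the ratio L/(kπ) is strictly less than C_P = L/π, consistent with the sharp inequality ||u||_L² ≤ C_P ||u'||_L².


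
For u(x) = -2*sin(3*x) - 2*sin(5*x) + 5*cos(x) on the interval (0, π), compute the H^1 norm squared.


||u||_{H^1(0,π)}^2 = 97*π

u'(x) = -5*sin(x) - 6*cos(3*x) - 10*cos(5*x).
Expand u² and (u')² and integrate term by term on (0, π), using: for integers n ≥ 1, ∫_0^π sin²(nx) dx = ∫_0^π cos²(nx) dx = π/2; for n ≠ n', ∫_0^π sin(nx)sin(n'x) dx = ∫_0^π cos(nx)cos(n'x) dx = 0; and by product-to-sum, ∫_0^π sin(nx)cos(n'x) dx = ½∫_0^π [sin((n+n')x) + sin((n−n')x)] dx, which is 0 when n+n' is even and 2n/(n²−n'²) when n+n' is odd (it need not vanish on (0, π)).
  u² squared terms: (-2)²·∫sin(3x)² dx = 4·π/2 = 2*π;  (-2)²·∫sin(5x)² dx = 4·π/2 = 2*π;  (5)²·∫cos(x)² dx = 25·π/2 = 25*π/2.
  u² cross terms: 2·(-2)·(-2)·∫sin(3x)·sin(5x) dx = 8·(0) = 0;  2·(-2)·(5)·∫sin(3x)·cos(x) dx = -20·(0) = 0;  2·(-2)·(5)·∫sin(5x)·cos(x) dx = -20·(0) = 0.
  So ∫_0^π u² dx = 2*π + 2*π + 25*π/2 + 0 + 0 + 0 = 33*π/2.
  (u')² squared terms: (-10)²·∫cos(5x)² dx = 100·π/2 = 50*π;  (-6)²·∫cos(3x)² dx = 36·π/2 = 18*π;  (-5)²·∫sin(x)² dx = 25·π/2 = 25*π/2.
  (u')² cross terms: 2·(-10)·(-6)·∫cos(5x)·cos(3x) dx = 120·(0) = 0;  2·(-10)·(-5)·∫cos(5x)·sin(x) dx = 100·(0) = 0;  2·(-6)·(-5)·∫cos(3x)·sin(x) dx = 60·(0) = 0.
  So ∫_0^π (u')² dx = 50*π + 18*π + 25*π/2 + 0 + 0 + 0 = 161*π/2.
||u||_{H^1}^2 = (33*π/2) + (161*π/2) = 97*π.


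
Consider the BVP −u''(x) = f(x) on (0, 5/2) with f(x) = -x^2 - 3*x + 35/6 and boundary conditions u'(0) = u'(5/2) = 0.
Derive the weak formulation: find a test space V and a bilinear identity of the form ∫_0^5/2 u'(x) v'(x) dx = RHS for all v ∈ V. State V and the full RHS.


V = H^1(0, 5/2) (no boundary constraint on v; u is determined up to an additive constant); weak form: ∫_0^5/2 u'v' dx = ∫_0^5/2 (-x^2 - 3*x + 35/6) v dx for all v ∈ V.

Multiply both sides by a test function v and integrate from 0 to 5/2:
  ∫_0^5/2 −u''(x) v(x) dx = ∫_0^5/2 f(x) v(x) dx.
Integrate the LHS by parts once:
  ∫_0^5/2 −u'' v dx = −[u'(x) v(x)]_0^5/2 + ∫_0^5/2 u'(x) v'(x) dx.
Thus ∫_0^5/2 u'(x) v'(x) dx = ∫_0^5/2 f(x) v(x) dx + [u'(x) v(x)]_0^5/2.
Choose V so that boundary terms are either known or forced to vanish.
u has homogeneous Neumann: u'(0) = u'(5/2) = 0. So [u' v]_0^5/2 = 0·v(5/2) − 0·v(0) = 0 for any v; take V = H^1(0, 5/2).
Weak formulation: find u (satisfying any essential BC) such that ∫_0^5/2 u'(x) v'(x) dx = ∫_0^5/2 f v dx for all v ∈ V (homogeneous Neumann, so boundary terms vanish).
Substituting f(x) = -x^2 - 3*x + 35/6, the right-hand side is ∫_0^5/2 (-x^2 - 3*x + 35/6) v dx.
Compatibility check (pure Neumann): taking v ≡ 1 ∈ V gives 0 = ∫_0^5/2 f dx + (0) − (0), i.e. ∫_0^5/2 f dx must equal u'(0) − u'(5/2) = 0. Indeed ∫_0^5/2 (-x^2 - 3*x + 35/6) dx = 0, so the data are compatible. The solution is then unique only up to an additive constant (fix it e.g. by requiring ∫_0^5/2 u dx = 0).


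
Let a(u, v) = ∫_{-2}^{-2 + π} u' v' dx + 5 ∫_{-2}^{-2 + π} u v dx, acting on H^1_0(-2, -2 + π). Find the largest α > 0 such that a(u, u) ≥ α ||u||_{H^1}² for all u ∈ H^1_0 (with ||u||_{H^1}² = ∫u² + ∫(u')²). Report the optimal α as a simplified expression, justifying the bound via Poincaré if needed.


α = 1

Coercivity of a(·,·) on H^1_0(-2, -2 + π) means a(u, u) ≥ α ||u||_{H^1}² for every u ∈ H^1_0.
The interval has length L = π, and Poincaré/coercivity depend only on L. Here a(u, u) = ∫(u')² + (5)·∫u².
Here c = 5 ≥ 1, so a(u,u) = ∫(u')² + c∫u² ≥ ∫(u')² + ∫u² = ||u||_{H^1}², i.e. α = 1 works. No larger α is possible: a(u,u) ≥ α||u||_{H^1}² means (1−α)∫(u')² ≥ (α−c)∫u², and for the modes u_n = sin(nπ(x−x₀)/L) (x₀ the left endpoint) one has ∫u_n²/∫(u_n')² = (L/(nπ))² → 0, so a(u_n,u_n)/||u_n||_{H^1}² → 1. Hence the optimal constant is α = 1.
Therefore α = 1.


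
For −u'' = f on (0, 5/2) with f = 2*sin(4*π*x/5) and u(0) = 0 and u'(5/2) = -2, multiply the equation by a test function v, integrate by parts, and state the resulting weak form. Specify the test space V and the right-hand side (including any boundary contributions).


V = {v ∈ H^1(0, 5/2) : v(0) = 0} (test functions vanish at x = 0 where u is specified); weak form: ∫_0^5/2 u'v' dx = ∫_0^5/2 (2*sin(4*π*x/5)) v dx − 2·v(5/2) for all v ∈ V.

Multiply both sides by a test function v and integrate from 0 to 5/2:
  ∫_0^5/2 −u''(x) v(x) dx = ∫_0^5/2 f(x) v(x) dx.
Integrate the LHS by parts once:
  ∫_0^5/2 −u'' v dx = −[u'(x) v(x)]_0^5/2 + ∫_0^5/2 u'(x) v'(x) dx.
Thus ∫_0^5/2 u'(x) v'(x) dx = ∫_0^5/2 f(x) v(x) dx + [u'(x) v(x)]_0^5/2.
Choose V so that boundary terms are either known or forced to vanish.
Mixed BC: u(0) = 0 (Dirichlet) and u'(5/2) = -2 (Neumann). Define V = {v ∈ H^1(0, 5/2) : v(0) = 0}. Then [u' v]_0^5/2 = u'(5/2)·v(5/2) − u'(0)·0 = − 2·v(5/2).
Weak formulation: find u (satisfying any essential BC) such that ∫_0^5/2 u'(x) v'(x) dx = ∫_0^5/2 f v dx − 2·v(5/2) for all v ∈ V (Dirichlet at 0 absorbed into V; Neumann datum at x = 5/2 contributes the boundary term).
Substituting f(x) = 2*sin(4*π*x/5), the right-hand side is ∫_0^5/2 (2*sin(4*π*x/5)) v dx − 2·v(5/2).


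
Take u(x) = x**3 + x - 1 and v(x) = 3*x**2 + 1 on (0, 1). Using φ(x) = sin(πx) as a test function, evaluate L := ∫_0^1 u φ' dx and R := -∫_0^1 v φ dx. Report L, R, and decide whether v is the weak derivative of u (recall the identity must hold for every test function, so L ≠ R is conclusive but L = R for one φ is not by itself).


LHS = -5/π + 12/π^3, RHS = -5/π + 12/π^3. Yes, v = u' weakly.

u(x) = x**3 + x - 1, classical derivative u'(x) = 3*x**2 + 1.
φ(x) = sin(πx), so φ'(x) = π*cos(π*x).
Note φ(0) = φ(1) = 0, so the boundary term u·φ vanishes.
LHS = ∫_0^1 u(x) φ'(x) dx = ∫_0^1 (π*x^3*cos(π*x) + π*x*cos(π*x) - π*cos(π*x)) dx. Term by term:
  ∫_0^1 -π*cos(π*x) dx = 0;  ∫_0^1 π*x*cos(π*x) dx = -2/π;  ∫_0^1 π*x^3*cos(π*x) dx = -3/π + 12/π^3.
Sum: 0 − 2/π + -3/π + 12/π^3 = -5/π + 12/π^3.
So LHS = -5/π + 12/π^3.
∫_0^1 v(x) φ(x) dx = ∫_0^1 (3*x^2*sin(π*x) + sin(π*x)) dx. Term by term:
  ∫_0^1 3*x^2*sin(π*x) dx = -12/π^3 + 3/π;  ∫_0^1 sin(π*x) dx = 2/π.
Sum: -12/π^3 + 3/π + 2/π = -12/π^3 + 5/π.
So RHS = -∫_0^1 v(x) φ(x) dx = -5/π + 12/π^3.
LHS = RHS, so the identity holds for this test φ.
Moreover u is smooth here and v(x) = u'(x) = 3*x**2 + 1 pointwise, so the identity holds for every test function. Hence v is the weak derivative of u.


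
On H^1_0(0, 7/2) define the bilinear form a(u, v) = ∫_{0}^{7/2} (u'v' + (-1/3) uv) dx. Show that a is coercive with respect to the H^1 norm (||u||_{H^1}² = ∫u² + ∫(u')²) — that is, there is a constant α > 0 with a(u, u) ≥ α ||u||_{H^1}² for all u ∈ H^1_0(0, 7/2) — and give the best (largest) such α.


α = (-49 + 12*π^2)/(3*(4*π^2 + 49))

Coercivity of a(·,·) on H^1_0(0, 7/2) means a(u, u) ≥ α ||u||_{H^1}² for every u ∈ H^1_0.
The interval has length L = 7/2, and Poincaré/coercivity depend only on L. Here a(u, u) = ∫(u')² + (-1/3)·∫u².
Here c = -1/3 < 0 with |c| < (π/L)² = 4*π^2/49, so coercivity still holds. The condition a(u,u) ≥ α||u||_{H^1}² reads (1−α)∫(u')² ≥ (α−c)∫u². Any admissible α is ≤ 1 (rapidly oscillating u have ∫u²/∫(u')² → 0), and α = 1 would force 0 ≥ (1−c)∫u², impossible since c < 1; so 1−α > 0. By the sharp Poincaré inequality on H^1_0 of an interval of length L, ∫(u')² ≥ (π/L)²∫u² with equality for the first sine mode sin(π(x−x₀)/L) (x₀ the left endpoint), so the inequality holds for all u iff (1−α)(π/L)² ≥ α − c, i.e. α ≤ ((π/L)² + c)/((π/L)² + 1) = (1 + c(L/π)²)/(1 + (L/π)²). (Direct route, valid since c ≤ 0: Poincaré gives c∫u² ≥ c(L/π)²∫(u')², so a(u,u) ≥ (1 + c(L/π)²)∫(u')², while ||u||_{H^1}² ≤ (1 + (L/π)²)∫(u')²; dividing yields the same α.) With (π/L)² = 4*π^2/49 and c = -1/3, the largest admissible constant is α = ((π/L)² + c)/((π/L)² + 1).
Simplifying, α = (-49 + 12*π^2)/(3*(4*π^2 + 49)).


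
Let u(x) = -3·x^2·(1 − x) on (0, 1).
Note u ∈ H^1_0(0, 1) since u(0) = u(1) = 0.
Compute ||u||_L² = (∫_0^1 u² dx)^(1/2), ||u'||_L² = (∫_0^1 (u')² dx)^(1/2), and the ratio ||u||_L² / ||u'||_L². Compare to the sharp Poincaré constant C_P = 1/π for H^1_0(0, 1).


||u||_L² / ||u'||_L² = sqrt(14)/14 < C_P = 1/π.

u(x) = -3·x^2·(1 − x), so u'(x) = 3*x*(3*x - 2).
u(x) = -3·x^2·(1 − x) vanishes at x = 0 and x = 1, so u ∈ H^1_0(0, 1). Differentiate via the product rule and integrate the resulting polynomials term by term.
  ∫_0^1 u² dx = ∫_0^1 (9*x^6 - 18*x^5 + 9*x^4) dx. Term by term:
    ∫_0^1 9*x^6 dx = 9/7;  ∫_0^1 -18*x^5 dx = -3;  ∫_0^1 9*x^4 dx = 9/5.
  Sum: 9/7 − 3 + 9/5 = 3/35.
  ∫_0^1 (u')² dx = ∫_0^1 (81*x^4 - 108*x^3 + 36*x^2) dx. Term by term:
    ∫_0^1 81*x^4 dx = 81/5;  ∫_0^1 -108*x^3 dx = -27;  ∫_0^1 36*x^2 dx = 12.
  Sum: 81/5 − 27 + 12 = 6/5.
∫_0^1 u² dx = 3/35, so ||u||_L² = sqrt(105)/35.
∫_0^1 (u')² dx = 6/5, so ||u'||_L² = sqrt(30)/5.
Ratio ||u||_L² / ||u'||_L² = sqrt(14)/14.
Sharp Poincaré constant on H^1_0(0, 1) is C_P = L/π = 1/π, achieved by sin(π·x).
A polynomial bump cannot attain the sharp Poincaré constant (only the first sine eigenfunction does), so the ratio is strictly less than C_P, consistent with ||u||_L² ≤ C_P ||u'||_L².


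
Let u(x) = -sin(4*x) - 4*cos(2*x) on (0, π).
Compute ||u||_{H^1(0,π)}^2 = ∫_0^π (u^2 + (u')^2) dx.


||u||_{H^1(0,π)}^2 = 97*π/2

u'(x) = 8*sin(2*x) - 4*cos(4*x).
Expand u² and (u')² and integrate term by term on (0, π), using: for integers n ≥ 1, ∫_0^π sin²(nx) dx = ∫_0^π cos²(nx) dx = π/2; for n ≠ n', ∫_0^π sin(nx)sin(n'x) dx = ∫_0^π cos(nx)cos(n'x) dx = 0; and by product-to-sum, ∫_0^π sin(nx)cos(n'x) dx = ½∫_0^π [sin((n+n')x) + sin((n−n')x)] dx, which is 0 when n+n' is even and 2n/(n²−n'²) when n+n' is odd (it need not vanish on (0, π)).
  u² squared terms: (-1)²·∫sin(4x)² dx = 1·π/2 = π/2;  (-4)²·∫cos(2x)² dx = 16·π/2 = 8*π.
  u² cross terms: 2·(-1)·(-4)·∫sin(4x)·cos(2x) dx = 8·(0) = 0.
  So ∫_0^π u² dx = π/2 + 8*π + 0 = 17*π/2.
  (u')² squared terms: (-4)²·∫cos(4x)² dx = 16·π/2 = 8*π;  (8)²·∫sin(2x)² dx = 64·π/2 = 32*π.
  (u')² cross terms: 2·(-4)·(8)·∫cos(4x)·sin(2x) dx = -64·(0) = 0.
  So ∫_0^π (u')² dx = 8*π + 32*π + 0 = 40*π.
||u||_{H^1}^2 = (17*π/2) + (40*π) = 97*π/2.


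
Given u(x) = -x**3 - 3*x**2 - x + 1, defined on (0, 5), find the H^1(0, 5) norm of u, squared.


||u||_{H^1}^2 = 991460/21

The H^1 norm (squared) on an interval (0, L) is
  ||u||_{H^1}^2 = ∫_0^L u(x)^2 dx + ∫_0^L u'(x)^2 dx.
Compute u'(x) = -3*x**2 - 6*x - 1.
Then u(x)^2 = x**6 + 6*x**5 + 11*x**4 + 4*x**3 - 5*x**2 - 2*x + 1 and u'(x)^2 = 9*x**4 + 36*x**3 + 42*x**2 + 12*x + 1.
Integrate each monomial from 0 to 5 using ∫_0^5 c·x^n dx = c·5^(n+1)/(n+1):
  ∫_0^5 u(x)^2 dx = ∫_0^5 (x^6 + 6*x^5 + 11*x^4 + 4*x^3 - 5*x^2 - 2*x + 1) dx. Term by term:
    ∫_0^5 x^6 dx = 78125/7;  ∫_0^5 6*x^5 dx = 15625;  ∫_0^5 11*x^4 dx = 6875;
    ∫_0^5 4*x^3 dx = 625;  ∫_0^5 -5*x^2 dx = -625/3;  ∫_0^5 -2*x dx = -25;
    ∫_0^5 1 dx = 5.
  Sum: 78125/7 + 15625 + 6875 + 625 − 625/3 − 25 + 5 = 715205/21.
  ∫_0^5 u'(x)^2 dx = ∫_0^5 (9*x^4 + 36*x^3 + 42*x^2 + 12*x + 1) dx. Term by term:
    ∫_0^5 9*x^4 dx = 5625;  ∫_0^5 36*x^3 dx = 5625;  ∫_0^5 42*x^2 dx = 1750;
    ∫_0^5 12*x dx = 150;  ∫_0^5 1 dx = 5.
  Sum: 5625 + 5625 + 1750 + 150 + 5 = 13155.
Adding: ||u||_{H^1}^2 = 715205/21 + 13155 = 991460/21.


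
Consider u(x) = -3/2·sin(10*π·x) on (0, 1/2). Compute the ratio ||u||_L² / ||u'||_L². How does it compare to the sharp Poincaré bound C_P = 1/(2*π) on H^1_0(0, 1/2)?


||u||_L² / ||u'||_L² = 1/(10*π) < C_P = 1/(2*π).

u(x) = -3/2·sin(10*π·x), so u'(x) = -15*π*cos(10*π*x).
Writing u(x) = A·sin(kπx/L) with A = -3/2 and k = 5, use ∫_0^L sin²(kπx/L) dx = L/2 and ∫_0^L cos²(kπx/L) dx = L/2.
u² = 9/4·sin²(10*π·x) and (u')² = 225*π^2·cos²(10*π·x), and each of sin², cos² integrates to L/2 = 1/4 over (0, 1/2).
∫_0^1/2 u² dx = 9/16, so ||u||_L² = 3/4.
∫_0^1/2 (u')² dx = 225*π^2/4, so ||u'||_L² = 15*π/2.
Ratio ||u||_L² / ||u'||_L² = 1/(10*π).
Sharp Poincaré constant on H^1_0(0, 1/2) is C_P = L/π = 1/(2*π), achieved by sin(2*π·x).
This is the k = 5 harmonic; the ratio L/(kπ) is strictly less than C_P = L/π, consistent with the sharp inequality ||u||_L² ≤ C_P ||u'||_L².


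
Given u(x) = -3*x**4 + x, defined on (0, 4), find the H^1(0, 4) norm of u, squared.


||u||_{H^1}^2 = 12465172/21

The H^1 norm (squared) on an interval (0, L) is
  ||u||_{H^1}^2 = ∫_0^L u(x)^2 dx + ∫_0^L u'(x)^2 dx.
Compute u'(x) = 1 - 12*x**3.
Then u(x)^2 = 9*x**8 - 6*x**5 + x**2 and u'(x)^2 = 144*x**6 - 24*x**3 + 1.
Integrate each monomial from 0 to 4 using ∫_0^4 c·x^n dx = c·4^(n+1)/(n+1):
  ∫_0^4 u(x)^2 dx = ∫_0^4 (9*x^8 - 6*x^5 + x^2) dx. Term by term:
    ∫_0^4 9*x^8 dx = 262144;  ∫_0^4 -6*x^5 dx = -4096;  ∫_0^4 x^2 dx = 64/3.
  Sum: 262144 − 4096 + 64/3 = 774208/3.
  ∫_0^4 u'(x)^2 dx = ∫_0^4 (144*x^6 - 24*x^3 + 1) dx. Term by term:
    ∫_0^4 144*x^6 dx = 2359296/7;  ∫_0^4 -24*x^3 dx = -1536;  ∫_0^4 1 dx = 4.
  Sum: 2359296/7 − 1536 + 4 = 2348572/7.
Adding: ||u||_{H^1}^2 = 774208/3 + 2348572/7 = 12465172/21.


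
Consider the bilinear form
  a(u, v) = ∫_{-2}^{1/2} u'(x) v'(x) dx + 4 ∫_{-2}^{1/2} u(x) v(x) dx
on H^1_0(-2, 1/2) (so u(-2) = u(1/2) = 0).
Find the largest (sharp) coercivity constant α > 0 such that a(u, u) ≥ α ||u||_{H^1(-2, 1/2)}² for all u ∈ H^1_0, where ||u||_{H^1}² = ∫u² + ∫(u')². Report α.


α = 1

Coercivity of a(·,·) on H^1_0(-2, 1/2) means a(u, u) ≥ α ||u||_{H^1}² for every u ∈ H^1_0.
The interval has length L = 5/2, and Poincaré/coercivity depend only on L. Here a(u, u) = ∫(u')² + (4)·∫u².
Here c = 4 ≥ 1, so a(u,u) = ∫(u')² + c∫u² ≥ ∫(u')² + ∫u² = ||u||_{H^1}², i.e. α = 1 works. No larger α is possible: a(u,u) ≥ α||u||_{H^1}² means (1−α)∫(u')² ≥ (α−c)∫u², and for the modes u_n = sin(nπ(x−x₀)/L) (x₀ the left endpoint) one has ∫u_n²/∫(u_n')² = (L/(nπ))² → 0, so a(u_n,u_n)/||u_n||_{H^1}² → 1. Hence the optimal constant is α = 1.
Therefore α = 1.


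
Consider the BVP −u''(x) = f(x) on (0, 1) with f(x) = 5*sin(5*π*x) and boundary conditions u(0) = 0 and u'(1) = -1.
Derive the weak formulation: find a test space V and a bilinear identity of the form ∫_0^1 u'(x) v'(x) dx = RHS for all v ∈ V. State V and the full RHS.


V = {v ∈ H^1(0, 1) : v(0) = 0} (test functions vanish at x = 0 where u is specified); weak form: ∫_0^1 u'v' dx = ∫_0^1 (5*sin(5*π*x)) v dx − v(1) for all v ∈ V.

Multiply both sides by a test function v and integrate from 0 to 1:
  ∫_0^1 −u''(x) v(x) dx = ∫_0^1 f(x) v(x) dx.
Integrate the LHS by parts once:
  ∫_0^1 −u'' v dx = −[u'(x) v(x)]_0^1 + ∫_0^1 u'(x) v'(x) dx.
Thus ∫_0^1 u'(x) v'(x) dx = ∫_0^1 f(x) v(x) dx + [u'(x) v(x)]_0^1.
Choose V so that boundary terms are either known or forced to vanish.
Mixed BC: u(0) = 0 (Dirichlet) and u'(1) = -1 (Neumann). Define V = {v ∈ H^1(0, 1) : v(0) = 0}. Then [u' v]_0^1 = u'(1)·v(1) − u'(0)·0 = − v(1).
Weak formulation: find u (satisfying any essential BC) such that ∫_0^1 u'(x) v'(x) dx = ∫_0^1 f v dx − v(1) for all v ∈ V (Dirichlet at 0 absorbed into V; Neumann datum at x = 1 contributes the boundary term).
Substituting f(x) = 5*sin(5*π*x), the right-hand side is ∫_0^1 (5*sin(5*π*x)) v dx − v(1).


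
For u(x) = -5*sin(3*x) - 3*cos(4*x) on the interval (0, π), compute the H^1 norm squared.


||u||_{H^1(0,π)}^2 = -3060/7 + 403*π/2

u'(x) = 12*sin(4*x) - 15*cos(3*x).
Expand u² and (u')² and integrate term by term on (0, π), using: for integers n ≥ 1, ∫_0^π sin²(nx) dx = ∫_0^π cos²(nx) dx = π/2; for n ≠ n', ∫_0^π sin(nx)sin(n'x) dx = ∫_0^π cos(nx)cos(n'x) dx = 0; and by product-to-sum, ∫_0^π sin(nx)cos(n'x) dx = ½∫_0^π [sin((n+n')x) + sin((n−n')x)] dx, which is 0 when n+n' is even and 2n/(n²−n'²) when n+n' is odd (it need not vanish on (0, π)).
  u² squared terms: (-5)²·∫sin(3x)² dx = 25·π/2 = 25*π/2;  (-3)²·∫cos(4x)² dx = 9·π/2 = 9*π/2.
  u² cross terms: 2·(-5)·(-3)·∫sin(3x)·cos(4x) dx = 30·(-6/7) = -180/7.
  So ∫_0^π u² dx = 25*π/2 + 9*π/2 − 180/7 = -180/7 + 17*π.
  (u')² squared terms: (-15)²·∫cos(3x)² dx = 225·π/2 = 225*π/2;  (12)²·∫sin(4x)² dx = 144·π/2 = 72*π.
  (u')² cross terms: 2·(-15)·(12)·∫cos(3x)·sin(4x) dx = -360·(8/7) = -2880/7.
  So ∫_0^π (u')² dx = 225*π/2 + 72*π − 2880/7 = -2880/7 + 369*π/2.
||u||_{H^1}^2 = (-180/7 + 17*π) + (-2880/7 + 369*π/2) = -3060/7 + 403*π/2.


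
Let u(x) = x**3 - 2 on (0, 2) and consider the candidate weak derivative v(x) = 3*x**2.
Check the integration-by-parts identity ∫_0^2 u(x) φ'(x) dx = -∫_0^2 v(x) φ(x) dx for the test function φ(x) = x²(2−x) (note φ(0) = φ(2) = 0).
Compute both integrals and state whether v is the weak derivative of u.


LHS = -32/5, RHS = -32/5. Yes, v = u' weakly.

u(x) = x**3 - 2, classical derivative u'(x) = 3*x**2.
φ(x) = x²(2−x), so φ'(x) = x*(4 - 3*x).
Note φ(0) = φ(2) = 0, so the boundary term u·φ vanishes.
LHS = ∫_0^2 u(x) φ'(x) dx = ∫_0^2 (-3*x^5 + 4*x^4 + 6*x^2 - 8*x) dx. Term by term:
  ∫_0^2 -3*x^5 dx = -32;  ∫_0^2 4*x^4 dx = 128/5;  ∫_0^2 6*x^2 dx = 16;
  ∫_0^2 -8*x dx = -16.
Sum: -32 + 128/5 + 16 − 16 = -32/5.
So LHS = -32/5.
∫_0^2 v(x) φ(x) dx = ∫_0^2 (-3*x^5 + 6*x^4) dx. Term by term:
  ∫_0^2 -3*x^5 dx = -32;  ∫_0^2 6*x^4 dx = 192/5.
Sum: -32 + 192/5 = 32/5.
So RHS = -∫_0^2 v(x) φ(x) dx = -32/5.
LHS = RHS, so the identity holds for this test φ.
Moreover u is smooth here and v(x) = u'(x) = 3*x**2 pointwise, so the identity holds for every test function. Hence v is the weak derivative of u.


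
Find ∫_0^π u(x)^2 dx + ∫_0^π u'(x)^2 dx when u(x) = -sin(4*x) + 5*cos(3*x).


||u||_{H^1(0,π)}^2 = -800/7 + 267*π/2

u'(x) = -15*sin(3*x) - 4*cos(4*x).
Expand u² and (u')² and integrate term by term on (0, π), using: for integers n ≥ 1, ∫_0^π sin²(nx) dx = ∫_0^π cos²(nx) dx = π/2; for n ≠ n', ∫_0^π sin(nx)sin(n'x) dx = ∫_0^π cos(nx)cos(n'x) dx = 0; and by product-to-sum, ∫_0^π sin(nx)cos(n'x) dx = ½∫_0^π [sin((n+n')x) + sin((n−n')x)] dx, which is 0 when n+n' is even and 2n/(n²−n'²) when n+n' is odd (it need not vanish on (0, π)).
  u² squared terms: (-1)²·∫sin(4x)² dx = 1·π/2 = π/2;  (5)²·∫cos(3x)² dx = 25·π/2 = 25*π/2.
  u² cross terms: 2·(-1)·(5)·∫sin(4x)·cos(3x) dx = -10·(8/7) = -80/7.
  So ∫_0^π u² dx = π/2 + 25*π/2 − 80/7 = -80/7 + 13*π.
  (u')² squared terms: (-15)²·∫sin(3x)² dx = 225·π/2 = 225*π/2;  (-4)²·∫cos(4x)² dx = 16·π/2 = 8*π.
  (u')² cross terms: 2·(-15)·(-4)·∫sin(3x)·cos(4x) dx = 120·(-6/7) = -720/7.
  So ∫_0^π (u')² dx = 225*π/2 + 8*π − 720/7 = -720/7 + 241*π/2.
||u||_{H^1}^2 = (-80/7 + 13*π) + (-720/7 + 241*π/2) = -800/7 + 267*π/2.
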